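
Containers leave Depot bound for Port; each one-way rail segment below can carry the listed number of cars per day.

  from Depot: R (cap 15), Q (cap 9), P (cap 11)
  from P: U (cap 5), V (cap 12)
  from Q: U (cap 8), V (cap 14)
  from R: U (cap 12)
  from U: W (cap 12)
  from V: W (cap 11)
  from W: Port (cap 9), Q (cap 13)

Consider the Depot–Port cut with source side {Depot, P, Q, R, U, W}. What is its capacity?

35

Edges leaving {Depot, P, Q, R, U, W}: P→V (12), Q→V (14), W→Port (9).
Cut capacity = 12 + 14 + 9 = 35.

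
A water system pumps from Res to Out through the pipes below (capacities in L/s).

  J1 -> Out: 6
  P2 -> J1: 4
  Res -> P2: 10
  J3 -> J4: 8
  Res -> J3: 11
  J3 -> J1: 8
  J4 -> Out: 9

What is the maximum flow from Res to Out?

Augment Res→P2→J1→Out: bottleneck 4, flow now 4.
Augment Res→J3→J4→Out: bottleneck 8, flow now 12.
Augment Res→J3→J1→Out: bottleneck 2, flow now 14.
No augmenting path remains; maximum flow = 14.
In the residual graph, reachable from Res: {Res, P2, J3, J1}.
Min-cut edges: J3→J4 (8), J1→Out (6); capacity 8 + 6 = 14.
This cut is saturated, so no flow can exceed 14.

14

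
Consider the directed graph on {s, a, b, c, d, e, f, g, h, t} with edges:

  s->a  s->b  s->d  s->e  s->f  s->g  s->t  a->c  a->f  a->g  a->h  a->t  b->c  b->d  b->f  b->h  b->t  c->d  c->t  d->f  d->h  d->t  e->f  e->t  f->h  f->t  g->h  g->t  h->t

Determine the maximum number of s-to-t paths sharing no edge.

7

Assign every edge capacity 1; by Menger, the answer equals the max flow.
Path s→t (+1); total 1.
Path s→a→t (+1); total 2.
Path s→b→t (+1); total 3.
Path s→d→t (+1); total 4.
Path s→e→t (+1); total 5.
Path s→f→t (+1); total 6.
Path s→g→t (+1); total 7.
No residual s→t path; max flow = 7.
Certifying cut of size 7: {s→a, s→b, s→d, s→e, s→f, s→g, s→t}.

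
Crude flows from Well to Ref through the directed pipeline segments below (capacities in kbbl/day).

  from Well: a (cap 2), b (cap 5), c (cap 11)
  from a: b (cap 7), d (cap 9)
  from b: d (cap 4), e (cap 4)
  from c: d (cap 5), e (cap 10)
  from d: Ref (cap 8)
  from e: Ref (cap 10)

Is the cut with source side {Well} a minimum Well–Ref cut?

Yes — it is a minimum cut (capacity 18).

Given cut capacity: 2 + 5 + 11 = 18.
Augment Well→a→d→Ref: bottleneck 2, flow now 2.
Augment Well→b→d→Ref: bottleneck 4, flow now 6.
Augment Well→b→e→Ref: bottleneck 1, flow now 7.
Augment Well→c→d→Ref: bottleneck 2, flow now 9.
Augment Well→c→e→Ref: bottleneck 9, flow now 18.
No augmenting path remains; maximum flow = 18.
Cut capacity 18 equals the max flow, so it is a minimum cut.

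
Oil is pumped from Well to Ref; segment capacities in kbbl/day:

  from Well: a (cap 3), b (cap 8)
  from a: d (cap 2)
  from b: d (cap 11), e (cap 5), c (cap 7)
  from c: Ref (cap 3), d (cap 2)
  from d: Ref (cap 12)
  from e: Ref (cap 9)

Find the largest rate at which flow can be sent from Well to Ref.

10

Augment Well→a→d→Ref: bottleneck 2, flow now 2.
Augment Well→b→c→Ref: bottleneck 3, flow now 5.
Augment Well→b→d→Ref: bottleneck 5, flow now 10.
No augmenting path remains; maximum flow = 10.
In the residual graph, reachable from Well: {Well, a}.
Min-cut edges: Well→b (8), a→d (2); capacity 8 + 2 = 10.
This cut is saturated, so no flow can exceed 10.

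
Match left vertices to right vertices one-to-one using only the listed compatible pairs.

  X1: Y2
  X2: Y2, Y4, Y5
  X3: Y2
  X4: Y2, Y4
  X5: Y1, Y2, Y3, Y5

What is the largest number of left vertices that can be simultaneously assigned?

4

Unit-capacity flow: source→left, listed edges, right→sink; max matching = max flow.
Augmenting path X1→Y2 (+1); matched 1.
Augmenting path X2→Y4 (+1); matched 2.
Augmenting path X5→Y1 (+1); matched 3.
Augmenting path X4→Y4→X2→Y5 (+1); matched 4.
No augmenting path remains; maximum matching = 4.
König certificate: {X2, X4, X5, Y2} is a vertex cover of size 4 (every listed pair touches it), so no matching can be larger.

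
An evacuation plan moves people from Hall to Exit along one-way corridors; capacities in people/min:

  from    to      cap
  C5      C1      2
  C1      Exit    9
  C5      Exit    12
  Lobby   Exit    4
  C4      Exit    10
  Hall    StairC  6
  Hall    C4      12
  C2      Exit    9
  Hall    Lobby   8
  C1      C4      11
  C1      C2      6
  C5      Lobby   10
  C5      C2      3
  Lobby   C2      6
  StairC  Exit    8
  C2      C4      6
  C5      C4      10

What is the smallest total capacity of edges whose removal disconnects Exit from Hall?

Augment Hall→Lobby→Exit: bottleneck 4, flow now 4.
Augment Hall→StairC→Exit: bottleneck 6, flow now 10.
Augment Hall→C4→Exit: bottleneck 10, flow now 20.
Augment Hall→Lobby→C2→Exit: bottleneck 4, flow now 24.
No augmenting path remains; maximum flow = 24.
By max-flow min-cut, the minimum cut capacity equals the max flow.
In the residual graph, reachable from Hall: {Hall, C4}.
Min-cut edges: Hall→Lobby (8), Hall→StairC (6), C4→Exit (10); capacity 8 + 6 + 10 = 24.

24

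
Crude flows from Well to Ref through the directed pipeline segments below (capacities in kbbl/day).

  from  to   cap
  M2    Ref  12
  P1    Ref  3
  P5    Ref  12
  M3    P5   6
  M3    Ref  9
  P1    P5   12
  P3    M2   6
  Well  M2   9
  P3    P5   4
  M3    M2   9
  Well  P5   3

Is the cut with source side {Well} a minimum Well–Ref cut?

Given cut capacity: 9 + 3 = 12.
Augment Well→M2→Ref: bottleneck 9, flow now 9.
Augment Well→P5→Ref: bottleneck 3, flow now 12.
No augmenting path remains; maximum flow = 12.
Cut capacity 12 equals the max flow, so it is a minimum cut.

Yes — it is a minimum cut (capacity 12).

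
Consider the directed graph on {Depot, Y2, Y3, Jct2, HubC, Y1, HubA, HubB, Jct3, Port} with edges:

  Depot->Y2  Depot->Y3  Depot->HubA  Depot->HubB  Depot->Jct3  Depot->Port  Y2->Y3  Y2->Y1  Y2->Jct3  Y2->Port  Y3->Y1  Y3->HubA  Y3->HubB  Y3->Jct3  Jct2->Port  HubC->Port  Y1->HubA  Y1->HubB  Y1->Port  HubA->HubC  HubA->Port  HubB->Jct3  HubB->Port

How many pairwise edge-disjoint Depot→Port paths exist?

Assign every edge capacity 1; by Menger, the answer equals the max flow.
Path Depot→Port (+1); total 1.
Path Depot→Y2→Port (+1); total 2.
Path Depot→HubA→Port (+1); total 3.
Path Depot→HubB→Port (+1); total 4.
Path Depot→Y3→Y1→Port (+1); total 5.
No residual Depot→Port path; max flow = 5.
Certifying cut of size 5: {Depot→HubA, Depot→HubB, Depot→Port, Depot→Y2, Depot→Y3}.

5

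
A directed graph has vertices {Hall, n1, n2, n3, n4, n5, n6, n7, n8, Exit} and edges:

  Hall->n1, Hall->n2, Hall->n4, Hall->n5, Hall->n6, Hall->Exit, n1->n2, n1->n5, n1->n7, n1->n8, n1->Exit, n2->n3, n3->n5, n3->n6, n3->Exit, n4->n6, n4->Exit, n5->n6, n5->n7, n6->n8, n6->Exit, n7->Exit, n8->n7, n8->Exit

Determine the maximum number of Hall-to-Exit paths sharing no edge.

6

Assign every edge capacity 1; by Menger, the answer equals the max flow.
Path Hall→Exit (+1); total 1.
Path Hall→n1→Exit (+1); total 2.
Path Hall→n4→Exit (+1); total 3.
Path Hall→n6→Exit (+1); total 4.
Path Hall→n2→n3→Exit (+1); total 5.
Path Hall→n5→n7→Exit (+1); total 6.
No residual Hall→Exit path; max flow = 6.
Certifying cut of size 6: {Hall→Exit, Hall→n1, Hall→n2, Hall→n4, Hall→n5, Hall→n6}.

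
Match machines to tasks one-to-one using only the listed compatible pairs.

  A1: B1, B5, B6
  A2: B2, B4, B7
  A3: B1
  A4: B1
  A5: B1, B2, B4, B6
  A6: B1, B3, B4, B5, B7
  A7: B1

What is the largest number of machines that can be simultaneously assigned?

Unit-capacity flow: source→left, listed edges, right→sink; max matching = max flow.
Augmenting path A1→B1 (+1); matched 1.
Augmenting path A2→B2 (+1); matched 2.
Augmenting path A5→B4 (+1); matched 3.
Augmenting path A6→B3 (+1); matched 4.
Augmenting path A3→B1→A1→B5 (+1); matched 5.
No augmenting path remains; maximum matching = 5.
König certificate: {A1, A2, A5, A6, B1} is a vertex cover of size 5 (every listed pair touches it), so no matching can be larger.

5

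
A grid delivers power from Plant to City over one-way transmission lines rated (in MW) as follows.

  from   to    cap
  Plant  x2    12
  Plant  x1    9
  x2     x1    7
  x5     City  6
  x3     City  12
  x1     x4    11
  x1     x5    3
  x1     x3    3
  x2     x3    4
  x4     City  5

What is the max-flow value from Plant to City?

15

Augment Plant→x1→x3→City: bottleneck 3, flow now 3.
Augment Plant→x1→x4→City: bottleneck 5, flow now 8.
Augment Plant→x1→x5→City: bottleneck 1, flow now 9.
Augment Plant→x2→x3→City: bottleneck 4, flow now 13.
Augment Plant→x2→x1→x5→City: bottleneck 2, flow now 15.
No augmenting path remains; maximum flow = 15.
In the residual graph, reachable from Plant: {Plant, x1, x2, x4}.
Min-cut edges: x1→x3 (3), x1→x5 (3), x2→x3 (4), x4→City (5); capacity 3 + 3 + 4 + 5 = 15.
This cut is saturated, so no flow can exceed 15.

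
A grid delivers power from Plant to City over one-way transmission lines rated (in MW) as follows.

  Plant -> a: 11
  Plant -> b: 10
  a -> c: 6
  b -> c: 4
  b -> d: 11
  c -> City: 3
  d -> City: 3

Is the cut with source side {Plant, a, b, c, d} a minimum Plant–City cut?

Given cut capacity: 3 + 3 = 6.
Augment Plant→a→c→City: bottleneck 3, flow now 3.
Augment Plant→b→d→City: bottleneck 3, flow now 6.
No augmenting path remains; maximum flow = 6.
Cut capacity 6 equals the max flow, so it is a minimum cut.

Yes — it is a minimum cut (capacity 6).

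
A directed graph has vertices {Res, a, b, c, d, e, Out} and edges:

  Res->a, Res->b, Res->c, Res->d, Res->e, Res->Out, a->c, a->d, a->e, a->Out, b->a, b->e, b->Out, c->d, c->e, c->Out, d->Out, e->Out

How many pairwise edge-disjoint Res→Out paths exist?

Assign every edge capacity 1; by Menger, the answer equals the max flow.
Path Res→Out (+1); total 1.
Path Res→a→Out (+1); total 2.
Path Res→b→Out (+1); total 3.
Path Res→c→Out (+1); total 4.
Path Res→d→Out (+1); total 5.
Path Res→e→Out (+1); total 6.
No residual Res→Out path; max flow = 6.
Certifying cut of size 6: {Res→Out, Res→a, Res→b, Res→c, Res→d, Res→e}.

6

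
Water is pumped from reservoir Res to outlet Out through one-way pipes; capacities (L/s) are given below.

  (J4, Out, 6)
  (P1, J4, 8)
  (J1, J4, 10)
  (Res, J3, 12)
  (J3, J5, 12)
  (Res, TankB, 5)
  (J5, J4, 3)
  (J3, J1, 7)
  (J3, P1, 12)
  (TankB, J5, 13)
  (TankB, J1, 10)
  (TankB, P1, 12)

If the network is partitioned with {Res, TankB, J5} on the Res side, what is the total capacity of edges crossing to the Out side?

37

Edges leaving {Res, TankB, J5}: Res→J3 (12), TankB→J1 (10), TankB→P1 (12), J5→J4 (3).
Cut capacity = 12 + 10 + 12 + 3 = 37.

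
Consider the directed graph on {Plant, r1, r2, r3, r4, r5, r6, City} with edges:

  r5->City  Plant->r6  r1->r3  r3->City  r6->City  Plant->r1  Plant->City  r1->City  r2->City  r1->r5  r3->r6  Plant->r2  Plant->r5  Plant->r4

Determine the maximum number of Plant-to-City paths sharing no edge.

5

Assign every edge capacity 1; by Menger, the answer equals the max flow.
Path Plant→City (+1); total 1.
Path Plant→r1→City (+1); total 2.
Path Plant→r2→City (+1); total 3.
Path Plant→r5→City (+1); total 4.
Path Plant→r6→City (+1); total 5.
No residual Plant→City path; max flow = 5.
Certifying cut of size 5: {Plant→City, Plant→r1, Plant→r2, Plant→r5, Plant→r6}.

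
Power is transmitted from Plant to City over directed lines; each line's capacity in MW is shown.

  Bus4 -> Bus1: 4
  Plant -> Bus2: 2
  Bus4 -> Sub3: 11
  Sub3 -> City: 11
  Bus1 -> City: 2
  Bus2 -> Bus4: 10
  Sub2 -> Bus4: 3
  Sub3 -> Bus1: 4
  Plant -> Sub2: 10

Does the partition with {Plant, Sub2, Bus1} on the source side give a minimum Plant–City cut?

Given cut capacity: 2 + 3 + 2 = 7.
Augment Plant→Bus2→Bus4→Bus1→City: bottleneck 2, flow now 2.
Augment Plant→Sub2→Bus4→Sub3→City: bottleneck 3, flow now 5.
No augmenting path remains; maximum flow = 5.
In the residual graph, reachable from Plant: {Plant, Sub2}.
Min-cut edges: Plant→Bus2 (2), Sub2→Bus4 (3); capacity 2 + 3 = 5.
Cut capacity 7 exceeds the max flow 5, so it is not minimum.

No — its capacity is 7, but the minimum cut has capacity 5.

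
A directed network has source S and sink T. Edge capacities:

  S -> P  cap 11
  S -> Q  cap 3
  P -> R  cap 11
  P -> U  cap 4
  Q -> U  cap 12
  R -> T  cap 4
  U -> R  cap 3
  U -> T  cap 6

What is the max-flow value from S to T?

Augment S→P→R→T: bottleneck 4, flow now 4.
Augment S→P→U→T: bottleneck 4, flow now 8.
Augment S→Q→U→T: bottleneck 2, flow now 10.
No augmenting path remains; maximum flow = 10.
In the residual graph, reachable from S: {S, P, Q, R, U}.
Min-cut edges: R→T (4), U→T (6); capacity 4 + 6 = 10.
This cut is saturated, so no flow can exceed 10.

10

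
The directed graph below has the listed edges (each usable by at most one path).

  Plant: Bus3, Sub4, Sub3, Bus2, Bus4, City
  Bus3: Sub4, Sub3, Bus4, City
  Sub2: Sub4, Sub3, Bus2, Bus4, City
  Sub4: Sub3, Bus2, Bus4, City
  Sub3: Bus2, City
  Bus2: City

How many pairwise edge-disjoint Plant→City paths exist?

Assign every edge capacity 1; by Menger, the answer equals the max flow.
Path Plant→City (+1); total 1.
Path Plant→Bus3→City (+1); total 2.
Path Plant→Sub4→City (+1); total 3.
Path Plant→Sub3→City (+1); total 4.
Path Plant→Bus2→City (+1); total 5.
No residual Plant→City path; max flow = 5.
Certifying cut of size 5: {Plant→Bus2, Plant→Bus3, Plant→City, Plant→Sub3, Plant→Sub4}.

5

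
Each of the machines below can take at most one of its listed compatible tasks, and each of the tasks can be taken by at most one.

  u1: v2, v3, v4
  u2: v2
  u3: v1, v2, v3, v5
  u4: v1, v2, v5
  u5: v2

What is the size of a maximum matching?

4

Unit-capacity flow: source→left, listed edges, right→sink; max matching = max flow.
Augmenting path u1→v2 (+1); matched 1.
Augmenting path u3→v1 (+1); matched 2.
Augmenting path u4→v5 (+1); matched 3.
Augmenting path u2→v2→u1→v3 (+1); matched 4.
No augmenting path remains; maximum matching = 4.
König certificate: {u1, u3, u4, v2} is a vertex cover of size 4 (every listed pair touches it), so no matching can be larger.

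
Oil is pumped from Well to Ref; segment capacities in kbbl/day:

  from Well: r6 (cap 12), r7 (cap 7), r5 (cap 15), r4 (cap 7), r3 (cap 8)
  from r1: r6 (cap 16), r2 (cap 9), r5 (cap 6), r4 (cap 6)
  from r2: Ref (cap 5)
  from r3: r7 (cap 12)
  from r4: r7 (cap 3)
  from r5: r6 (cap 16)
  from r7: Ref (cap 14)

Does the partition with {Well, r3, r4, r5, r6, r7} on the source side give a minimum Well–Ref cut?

Yes — it is a minimum cut (capacity 14).

Given cut capacity: 14 = 14.
Augment Well→r7→Ref: bottleneck 7, flow now 7.
Augment Well→r3→r7→Ref: bottleneck 7, flow now 14.
No augmenting path remains; maximum flow = 14.
Cut capacity 14 equals the max flow, so it is a minimum cut.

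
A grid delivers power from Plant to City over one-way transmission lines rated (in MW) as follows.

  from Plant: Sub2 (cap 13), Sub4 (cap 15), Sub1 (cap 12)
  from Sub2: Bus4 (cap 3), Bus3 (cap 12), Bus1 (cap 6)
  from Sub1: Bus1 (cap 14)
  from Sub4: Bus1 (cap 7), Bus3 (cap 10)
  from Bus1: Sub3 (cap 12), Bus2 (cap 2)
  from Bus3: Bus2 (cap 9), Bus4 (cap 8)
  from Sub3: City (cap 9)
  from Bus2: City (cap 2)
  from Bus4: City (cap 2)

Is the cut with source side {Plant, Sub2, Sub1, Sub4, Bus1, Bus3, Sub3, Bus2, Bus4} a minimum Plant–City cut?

Given cut capacity: 9 + 2 + 2 = 13.
Augment Plant→Sub2→Bus4→City: bottleneck 2, flow now 2.
Augment Plant→Sub2→Bus1→Sub3→City: bottleneck 6, flow now 8.
Augment Plant→Sub2→Bus3→Bus2→City: bottleneck 2, flow now 10.
Augment Plant→Sub1→Bus1→Sub3→City: bottleneck 3, flow now 13.
No augmenting path remains; maximum flow = 13.
Cut capacity 13 equals the max flow, so it is a minimum cut.

Yes — it is a minimum cut (capacity 13).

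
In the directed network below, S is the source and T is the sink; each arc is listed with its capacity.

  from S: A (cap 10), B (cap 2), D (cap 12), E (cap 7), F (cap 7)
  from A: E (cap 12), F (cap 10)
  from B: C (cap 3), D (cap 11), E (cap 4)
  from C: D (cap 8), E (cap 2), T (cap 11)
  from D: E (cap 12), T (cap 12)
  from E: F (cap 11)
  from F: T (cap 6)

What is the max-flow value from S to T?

20

Augment S→D→T: bottleneck 12, flow now 12.
Augment S→F→T: bottleneck 6, flow now 18.
Augment S→B→C→T: bottleneck 2, flow now 20.
No augmenting path remains; maximum flow = 20.
In the residual graph, reachable from S: {S, A, E, F}.
Min-cut edges: S→B (2), S→D (12), F→T (6); capacity 2 + 12 + 6 = 20.
This cut is saturated, so no flow can exceed 20.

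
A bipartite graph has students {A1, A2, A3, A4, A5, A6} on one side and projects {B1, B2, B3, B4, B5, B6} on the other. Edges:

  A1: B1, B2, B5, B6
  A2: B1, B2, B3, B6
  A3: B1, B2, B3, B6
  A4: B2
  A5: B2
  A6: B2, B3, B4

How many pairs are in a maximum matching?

Unit-capacity flow: source→left, listed edges, right→sink; max matching = max flow.
Augmenting path A1→B1 (+1); matched 1.
Augmenting path A2→B2 (+1); matched 2.
Augmenting path A3→B3 (+1); matched 3.
Augmenting path A6→B4 (+1); matched 4.
Augmenting path A4→B2→A2→B6 (+1); matched 5.
No augmenting path remains; maximum matching = 5.
König certificate: {A1, A2, A3, A6, B2} is a vertex cover of size 5 (every listed pair touches it), so no matching can be larger.

5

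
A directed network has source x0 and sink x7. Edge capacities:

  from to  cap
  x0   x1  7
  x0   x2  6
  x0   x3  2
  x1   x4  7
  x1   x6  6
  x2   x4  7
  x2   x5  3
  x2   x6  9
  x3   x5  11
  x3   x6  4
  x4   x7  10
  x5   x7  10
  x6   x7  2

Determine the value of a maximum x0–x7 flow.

Augment x0→x1→x4→x7: bottleneck 7, flow now 7.
Augment x0→x2→x4→x7: bottleneck 3, flow now 10.
Augment x0→x2→x5→x7: bottleneck 3, flow now 13.
Augment x0→x3→x5→x7: bottleneck 2, flow now 15.
No augmenting path remains; maximum flow = 15.
In the residual graph, reachable from x0: {x0}.
Min-cut edges: x0→x1 (7), x0→x2 (6), x0→x3 (2); capacity 7 + 6 + 2 = 15.
This cut is saturated, so no flow can exceed 15.

15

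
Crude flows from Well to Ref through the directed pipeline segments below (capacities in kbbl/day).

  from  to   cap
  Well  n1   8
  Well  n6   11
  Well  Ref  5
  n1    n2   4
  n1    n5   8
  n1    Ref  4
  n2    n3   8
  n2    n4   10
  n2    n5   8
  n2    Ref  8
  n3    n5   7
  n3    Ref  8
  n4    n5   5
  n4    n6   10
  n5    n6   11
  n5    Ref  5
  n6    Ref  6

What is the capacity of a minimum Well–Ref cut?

Augment Well→Ref: bottleneck 5, flow now 5.
Augment Well→n1→Ref: bottleneck 4, flow now 9.
Augment Well→n6→Ref: bottleneck 6, flow now 15.
Augment Well→n1→n2→Ref: bottleneck 4, flow now 19.
No augmenting path remains; maximum flow = 19.
By max-flow min-cut, the minimum cut capacity equals the max flow.
In the residual graph, reachable from Well: {Well, n6}.
Min-cut edges: Well→n1 (8), Well→Ref (5), n6→Ref (6); capacity 8 + 5 + 6 = 19.

19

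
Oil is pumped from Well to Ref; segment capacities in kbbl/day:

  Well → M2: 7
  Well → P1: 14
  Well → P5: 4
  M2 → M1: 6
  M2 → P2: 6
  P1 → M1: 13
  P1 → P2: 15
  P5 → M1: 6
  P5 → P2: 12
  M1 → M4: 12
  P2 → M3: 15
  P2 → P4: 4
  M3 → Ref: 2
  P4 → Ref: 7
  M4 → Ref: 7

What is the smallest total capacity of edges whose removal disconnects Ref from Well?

13

Augment Well→M2→M1→M4→Ref: bottleneck 6, flow now 6.
Augment Well→M2→P2→M3→Ref: bottleneck 1, flow now 7.
Augment Well→P1→M1→M4→Ref: bottleneck 1, flow now 8.
Augment Well→P1→P2→M3→Ref: bottleneck 1, flow now 9.
Augment Well→P1→P2→P4→Ref: bottleneck 4, flow now 13.
No augmenting path remains; maximum flow = 13.
By max-flow min-cut, the minimum cut capacity equals the max flow.
In the residual graph, reachable from Well: {Well, M2, P1, P5, M1, P2, M3, M4}.
Min-cut edges: P2→P4 (4), M3→Ref (2), M4→Ref (7); capacity 4 + 2 + 7 = 13.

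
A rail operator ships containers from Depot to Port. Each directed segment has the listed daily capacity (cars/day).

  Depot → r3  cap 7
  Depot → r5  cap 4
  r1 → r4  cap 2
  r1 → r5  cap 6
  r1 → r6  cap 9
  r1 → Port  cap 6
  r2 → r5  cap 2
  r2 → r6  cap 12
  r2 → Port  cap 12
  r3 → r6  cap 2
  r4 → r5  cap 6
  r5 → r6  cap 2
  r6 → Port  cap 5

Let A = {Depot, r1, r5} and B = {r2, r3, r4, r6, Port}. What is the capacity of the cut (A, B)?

26

Edges leaving {Depot, r1, r5}: Depot→r3 (7), r1→r4 (2), r1→r6 (9), r1→Port (6), r5→r6 (2).
Cut capacity = 7 + 2 + 9 + 6 + 2 = 26.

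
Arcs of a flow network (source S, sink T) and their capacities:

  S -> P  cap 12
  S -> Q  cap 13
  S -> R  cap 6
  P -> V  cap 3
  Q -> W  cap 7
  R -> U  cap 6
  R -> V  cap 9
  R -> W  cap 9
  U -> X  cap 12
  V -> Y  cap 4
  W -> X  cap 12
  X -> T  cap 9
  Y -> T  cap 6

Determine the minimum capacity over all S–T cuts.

Augment S→P→V→Y→T: bottleneck 3, flow now 3.
Augment S→Q→W→X→T: bottleneck 7, flow now 10.
Augment S→R→U→X→T: bottleneck 2, flow now 12.
Augment S→R→V→Y→T: bottleneck 1, flow now 13.
No augmenting path remains; maximum flow = 13.
By max-flow min-cut, the minimum cut capacity equals the max flow.
In the residual graph, reachable from S: {S, P, Q, R, U, V, W, X}.
Min-cut edges: V→Y (4), X→T (9); capacity 4 + 9 = 13.

13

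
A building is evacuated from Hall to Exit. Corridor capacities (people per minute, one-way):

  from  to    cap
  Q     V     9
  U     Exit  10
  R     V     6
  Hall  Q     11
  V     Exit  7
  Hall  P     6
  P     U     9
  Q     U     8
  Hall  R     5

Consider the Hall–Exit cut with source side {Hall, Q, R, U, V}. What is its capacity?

23

Edges leaving {Hall, Q, R, U, V}: Hall→P (6), U→Exit (10), V→Exit (7).
Cut capacity = 6 + 10 + 7 = 23.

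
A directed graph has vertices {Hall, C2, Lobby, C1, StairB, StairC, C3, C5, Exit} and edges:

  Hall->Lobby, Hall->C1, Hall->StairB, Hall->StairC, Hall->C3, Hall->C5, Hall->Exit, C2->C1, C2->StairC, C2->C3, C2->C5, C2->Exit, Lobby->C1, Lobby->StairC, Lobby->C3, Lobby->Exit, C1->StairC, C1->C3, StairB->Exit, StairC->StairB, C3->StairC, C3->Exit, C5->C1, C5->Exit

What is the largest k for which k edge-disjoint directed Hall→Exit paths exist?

5

Assign every edge capacity 1; by Menger, the answer equals the max flow.
Path Hall→Exit (+1); total 1.
Path Hall→Lobby→Exit (+1); total 2.
Path Hall→StairB→Exit (+1); total 3.
Path Hall→C3→Exit (+1); total 4.
Path Hall→C5→Exit (+1); total 5.
No residual Hall→Exit path; max flow = 5.
Certifying cut of size 5: {C3→Exit, Hall→C5, Hall→Exit, Hall→Lobby, StairB→Exit}.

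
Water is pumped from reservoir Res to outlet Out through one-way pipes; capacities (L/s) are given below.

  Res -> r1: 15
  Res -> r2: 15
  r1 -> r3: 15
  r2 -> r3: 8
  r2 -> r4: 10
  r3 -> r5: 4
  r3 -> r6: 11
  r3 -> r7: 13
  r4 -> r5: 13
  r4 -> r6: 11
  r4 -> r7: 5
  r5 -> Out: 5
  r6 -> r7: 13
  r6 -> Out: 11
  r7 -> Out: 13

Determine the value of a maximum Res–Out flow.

Augment Res→r1→r3→r5→Out: bottleneck 4, flow now 4.
Augment Res→r1→r3→r6→Out: bottleneck 11, flow now 15.
Augment Res→r2→r3→r7→Out: bottleneck 8, flow now 23.
Augment Res→r2→r4→r5→Out: bottleneck 1, flow now 24.
Augment Res→r2→r4→r7→Out: bottleneck 5, flow now 29.
No augmenting path remains; maximum flow = 29.
In the residual graph, reachable from Res: {Res, r1, r2, r3, r4, r5, r6, r7}.
Min-cut edges: r5→Out (5), r6→Out (11), r7→Out (13); capacity 5 + 11 + 13 = 29.
This cut is saturated, so no flow can exceed 29.

29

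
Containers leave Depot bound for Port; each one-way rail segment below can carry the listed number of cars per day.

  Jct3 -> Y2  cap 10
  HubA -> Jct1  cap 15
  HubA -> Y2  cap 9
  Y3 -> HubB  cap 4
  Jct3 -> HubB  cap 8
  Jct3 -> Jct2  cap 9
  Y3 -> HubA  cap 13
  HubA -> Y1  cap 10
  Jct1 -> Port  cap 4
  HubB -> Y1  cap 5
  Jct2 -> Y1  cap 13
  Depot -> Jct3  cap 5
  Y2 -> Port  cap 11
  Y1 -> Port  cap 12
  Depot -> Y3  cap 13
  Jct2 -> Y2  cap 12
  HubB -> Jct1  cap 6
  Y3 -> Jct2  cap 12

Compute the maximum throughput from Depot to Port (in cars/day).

Augment Depot→Jct3→Y2→Port: bottleneck 5, flow now 5.
Augment Depot→Y3→HubA→Y2→Port: bottleneck 6, flow now 11.
Augment Depot→Y3→HubA→Jct1→Port: bottleneck 4, flow now 15.
Augment Depot→Y3→HubA→Y1→Port: bottleneck 3, flow now 18.
No augmenting path remains; maximum flow = 18.
In the residual graph, reachable from Depot: {Depot}.
Min-cut edges: Depot→Y3 (13), Depot→Jct3 (5); capacity 13 + 5 = 18.
This cut is saturated, so no flow can exceed 18.

18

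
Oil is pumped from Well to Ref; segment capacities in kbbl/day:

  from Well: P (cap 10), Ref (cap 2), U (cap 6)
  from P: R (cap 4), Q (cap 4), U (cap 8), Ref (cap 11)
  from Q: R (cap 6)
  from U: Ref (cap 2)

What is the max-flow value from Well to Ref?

14

Augment Well→Ref: bottleneck 2, flow now 2.
Augment Well→P→Ref: bottleneck 10, flow now 12.
Augment Well→U→Ref: bottleneck 2, flow now 14.
No augmenting path remains; maximum flow = 14.
In the residual graph, reachable from Well: {Well, U}.
Min-cut edges: Well→P (10), Well→Ref (2), U→Ref (2); capacity 10 + 2 + 2 = 14.
This cut is saturated, so no flow can exceed 14.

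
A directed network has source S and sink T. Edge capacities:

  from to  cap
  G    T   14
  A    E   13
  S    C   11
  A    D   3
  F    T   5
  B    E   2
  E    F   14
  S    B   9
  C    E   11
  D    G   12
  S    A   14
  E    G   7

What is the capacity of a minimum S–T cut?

15

Augment S→A→D→G→T: bottleneck 3, flow now 3.
Augment S→A→E→F→T: bottleneck 5, flow now 8.
Augment S→A→E→G→T: bottleneck 6, flow now 14.
Augment S→B→E→G→T: bottleneck 1, flow now 15.
No augmenting path remains; maximum flow = 15.
By max-flow min-cut, the minimum cut capacity equals the max flow.
In the residual graph, reachable from S: {S, A, B, C, E, F}.
Min-cut edges: A→D (3), E→G (7), F→T (5); capacity 3 + 7 + 5 = 15.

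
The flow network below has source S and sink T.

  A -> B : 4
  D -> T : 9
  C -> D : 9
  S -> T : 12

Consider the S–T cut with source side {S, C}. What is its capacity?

Edges leaving {S, C}: S→T (12), C→D (9).
Cut capacity = 12 + 9 = 21.

21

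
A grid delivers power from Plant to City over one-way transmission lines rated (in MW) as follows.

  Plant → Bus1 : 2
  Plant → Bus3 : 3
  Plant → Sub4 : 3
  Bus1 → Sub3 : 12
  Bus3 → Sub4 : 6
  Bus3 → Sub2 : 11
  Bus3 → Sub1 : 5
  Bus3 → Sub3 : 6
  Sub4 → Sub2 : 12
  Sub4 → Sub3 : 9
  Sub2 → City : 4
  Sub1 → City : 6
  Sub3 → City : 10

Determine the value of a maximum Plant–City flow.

Augment Plant→Bus1→Sub3→City: bottleneck 2, flow now 2.
Augment Plant→Bus3→Sub2→City: bottleneck 3, flow now 5.
Augment Plant→Sub4→Sub2→City: bottleneck 1, flow now 6.
Augment Plant→Sub4→Sub3→City: bottleneck 2, flow now 8.
No augmenting path remains; maximum flow = 8.
In the residual graph, reachable from Plant: {Plant}.
Min-cut edges: Plant→Bus1 (2), Plant→Bus3 (3), Plant→Sub4 (3); capacity 2 + 3 + 3 = 8.
This cut is saturated, so no flow can exceed 8.

8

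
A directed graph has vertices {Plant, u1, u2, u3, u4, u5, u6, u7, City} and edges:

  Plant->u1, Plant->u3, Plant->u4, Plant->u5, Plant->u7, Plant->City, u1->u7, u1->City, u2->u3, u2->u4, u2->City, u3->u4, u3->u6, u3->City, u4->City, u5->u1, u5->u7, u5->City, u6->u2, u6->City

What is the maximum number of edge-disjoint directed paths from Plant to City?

Assign every edge capacity 1; by Menger, the answer equals the max flow.
Path Plant→City (+1); total 1.
Path Plant→u1→City (+1); total 2.
Path Plant→u3→City (+1); total 3.
Path Plant→u4→City (+1); total 4.
Path Plant→u5→City (+1); total 5.
No residual Plant→City path; max flow = 5.
Certifying cut of size 5: {Plant→City, Plant→u1, Plant→u3, Plant→u4, Plant→u5}.

5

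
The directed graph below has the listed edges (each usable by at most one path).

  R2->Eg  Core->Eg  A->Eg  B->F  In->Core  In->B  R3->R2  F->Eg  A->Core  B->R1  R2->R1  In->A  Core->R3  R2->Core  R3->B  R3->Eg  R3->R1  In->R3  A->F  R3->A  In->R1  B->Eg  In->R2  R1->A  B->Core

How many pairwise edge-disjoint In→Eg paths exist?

Assign every edge capacity 1; by Menger, the answer equals the max flow.
Path In→R3→Eg (+1); total 1.
Path In→R2→Eg (+1); total 2.
Path In→A→Eg (+1); total 3.
Path In→B→Eg (+1); total 4.
Path In→Core→Eg (+1); total 5.
Path In→R1→A→F→Eg (+1); total 6.
No residual In→Eg path; max flow = 6.
Certifying cut of size 6: {In→A, In→B, In→Core, In→R1, In→R2, In→R3}.

6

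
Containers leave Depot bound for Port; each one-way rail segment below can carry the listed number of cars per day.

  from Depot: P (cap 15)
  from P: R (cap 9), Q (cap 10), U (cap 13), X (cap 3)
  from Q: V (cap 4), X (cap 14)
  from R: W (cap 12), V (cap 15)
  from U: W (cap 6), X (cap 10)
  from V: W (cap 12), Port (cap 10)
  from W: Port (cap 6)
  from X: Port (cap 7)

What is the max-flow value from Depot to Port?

15

Augment Depot→P→X→Port: bottleneck 3, flow now 3.
Augment Depot→P→Q→V→Port: bottleneck 4, flow now 7.
Augment Depot→P→Q→X→Port: bottleneck 4, flow now 11.
Augment Depot→P→R→V→Port: bottleneck 4, flow now 15.
No augmenting path remains; maximum flow = 15.
In the residual graph, reachable from Depot: {Depot}.
Min-cut edges: Depot→P (15); capacity 15 = 15.
This cut is saturated, so no flow can exceed 15.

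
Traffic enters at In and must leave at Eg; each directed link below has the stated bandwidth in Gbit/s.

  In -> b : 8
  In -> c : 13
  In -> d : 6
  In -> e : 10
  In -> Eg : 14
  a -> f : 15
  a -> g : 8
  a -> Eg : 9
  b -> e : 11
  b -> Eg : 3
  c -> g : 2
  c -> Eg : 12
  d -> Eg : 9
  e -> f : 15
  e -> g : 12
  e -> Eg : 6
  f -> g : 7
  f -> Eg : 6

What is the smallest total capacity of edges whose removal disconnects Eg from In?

47

Augment In→Eg: bottleneck 14, flow now 14.
Augment In→b→Eg: bottleneck 3, flow now 17.
Augment In→c→Eg: bottleneck 12, flow now 29.
Augment In→d→Eg: bottleneck 6, flow now 35.
Augment In→e→Eg: bottleneck 6, flow now 41.
Augment In→e→f→Eg: bottleneck 4, flow now 45.
Augment In→b→e→f→Eg: bottleneck 2, flow now 47.
No augmenting path remains; maximum flow = 47.
By max-flow min-cut, the minimum cut capacity equals the max flow.
In the residual graph, reachable from In: {In, b, c, e, f, g}.
Min-cut edges: In→d (6), In→Eg (14), b→Eg (3), c→Eg (12), e→Eg (6), f→Eg (6); capacity 6 + 14 + 3 + 12 + 6 + 6 = 47.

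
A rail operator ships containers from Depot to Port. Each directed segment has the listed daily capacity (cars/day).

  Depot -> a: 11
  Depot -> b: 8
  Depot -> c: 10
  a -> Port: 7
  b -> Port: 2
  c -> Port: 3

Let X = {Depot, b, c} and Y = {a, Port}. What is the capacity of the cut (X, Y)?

Edges leaving {Depot, b, c}: Depot→a (11), b→Port (2), c→Port (3).
Cut capacity = 11 + 2 + 3 = 16.

16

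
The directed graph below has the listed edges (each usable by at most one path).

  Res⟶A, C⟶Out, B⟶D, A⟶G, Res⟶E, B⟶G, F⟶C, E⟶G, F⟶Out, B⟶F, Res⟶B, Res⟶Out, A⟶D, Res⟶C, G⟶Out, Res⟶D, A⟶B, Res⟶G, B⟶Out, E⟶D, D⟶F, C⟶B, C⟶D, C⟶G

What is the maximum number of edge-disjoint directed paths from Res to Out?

Assign every edge capacity 1; by Menger, the answer equals the max flow.
Path Res→Out (+1); total 1.
Path Res→B→Out (+1); total 2.
Path Res→C→Out (+1); total 3.
Path Res→G→Out (+1); total 4.
Path Res→D→F→Out (+1); total 5.
No residual Res→Out path; max flow = 5.
Certifying cut of size 5: {B→Out, C→Out, F→Out, G→Out, Res→Out}.

5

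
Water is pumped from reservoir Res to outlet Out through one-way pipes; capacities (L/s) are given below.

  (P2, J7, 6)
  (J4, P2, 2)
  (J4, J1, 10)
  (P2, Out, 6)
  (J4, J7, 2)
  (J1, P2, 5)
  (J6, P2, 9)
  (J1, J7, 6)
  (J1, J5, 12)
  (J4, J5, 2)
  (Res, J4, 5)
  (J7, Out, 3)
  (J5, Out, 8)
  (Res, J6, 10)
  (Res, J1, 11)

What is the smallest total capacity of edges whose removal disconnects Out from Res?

17

Augment Res→J1→P2→Out: bottleneck 5, flow now 5.
Augment Res→J1→J7→Out: bottleneck 3, flow now 8.
Augment Res→J1→J5→Out: bottleneck 3, flow now 11.
Augment Res→J4→P2→Out: bottleneck 1, flow now 12.
Augment Res→J4→J5→Out: bottleneck 2, flow now 14.
Augment Res→J4→J1→J5→Out: bottleneck 2, flow now 16.
Augment Res→J6→P2→J1→J5→Out: bottleneck 1, flow now 17. (uses reverse residual edge)
No augmenting path remains; maximum flow = 17.
By max-flow min-cut, the minimum cut capacity equals the max flow.
In the residual graph, reachable from Res: {Res, J1, J4, J6, P2, J7, J5}.
Min-cut edges: P2→Out (6), J7→Out (3), J5→Out (8); capacity 6 + 3 + 8 = 17.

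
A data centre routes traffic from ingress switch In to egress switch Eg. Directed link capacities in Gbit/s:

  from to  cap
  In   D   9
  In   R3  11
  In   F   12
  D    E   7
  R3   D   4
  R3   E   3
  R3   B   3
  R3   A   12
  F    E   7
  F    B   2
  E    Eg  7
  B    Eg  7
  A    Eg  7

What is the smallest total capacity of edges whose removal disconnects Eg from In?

19

Augment In→D→E→Eg: bottleneck 7, flow now 7.
Augment In→R3→B→Eg: bottleneck 3, flow now 10.
Augment In→R3→A→Eg: bottleneck 7, flow now 17.
Augment In→F→B→Eg: bottleneck 2, flow now 19.
No augmenting path remains; maximum flow = 19.
By max-flow min-cut, the minimum cut capacity equals the max flow.
In the residual graph, reachable from In: {In, D, R3, F, E, A}.
Min-cut edges: R3→B (3), F→B (2), E→Eg (7), A→Eg (7); capacity 3 + 2 + 7 + 7 = 19.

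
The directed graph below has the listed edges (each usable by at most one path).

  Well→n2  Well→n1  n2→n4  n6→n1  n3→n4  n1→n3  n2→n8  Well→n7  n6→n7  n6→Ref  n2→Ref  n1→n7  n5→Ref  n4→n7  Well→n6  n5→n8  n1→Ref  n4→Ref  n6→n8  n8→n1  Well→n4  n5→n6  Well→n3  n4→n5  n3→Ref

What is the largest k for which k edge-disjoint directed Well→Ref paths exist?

Assign every edge capacity 1; by Menger, the answer equals the max flow.
Path Well→n1→Ref (+1); total 1.
Path Well→n2→Ref (+1); total 2.
Path Well→n3→Ref (+1); total 3.
Path Well→n4→Ref (+1); total 4.
Path Well→n6→Ref (+1); total 5.
No residual Well→Ref path; max flow = 5.
Certifying cut of size 5: {Well→n1, Well→n2, Well→n3, Well→n4, Well→n6}.

5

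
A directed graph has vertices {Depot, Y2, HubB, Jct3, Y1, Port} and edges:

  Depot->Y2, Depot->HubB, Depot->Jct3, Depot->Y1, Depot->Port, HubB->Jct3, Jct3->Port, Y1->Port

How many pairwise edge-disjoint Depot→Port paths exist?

3

Assign every edge capacity 1; by Menger, the answer equals the max flow.
Path Depot→Port (+1); total 1.
Path Depot→Jct3→Port (+1); total 2.
Path Depot→Y1→Port (+1); total 3.
No residual Depot→Port path; max flow = 3.
Certifying cut of size 3: {Depot→Port, Depot→Y1, Jct3→Port}.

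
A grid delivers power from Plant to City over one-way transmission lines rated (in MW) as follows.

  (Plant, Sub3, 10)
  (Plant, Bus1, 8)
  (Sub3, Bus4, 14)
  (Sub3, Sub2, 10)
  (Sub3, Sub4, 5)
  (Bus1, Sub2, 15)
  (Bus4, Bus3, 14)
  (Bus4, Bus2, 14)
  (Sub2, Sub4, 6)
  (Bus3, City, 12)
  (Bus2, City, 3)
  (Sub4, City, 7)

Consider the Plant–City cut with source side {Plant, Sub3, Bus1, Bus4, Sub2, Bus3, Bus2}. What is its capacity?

26

Edges leaving {Plant, Sub3, Bus1, Bus4, Sub2, Bus3, Bus2}: Sub3→Sub4 (5), Sub2→Sub4 (6), Bus3→City (12), Bus2→City (3).
Cut capacity = 5 + 6 + 12 + 3 = 26.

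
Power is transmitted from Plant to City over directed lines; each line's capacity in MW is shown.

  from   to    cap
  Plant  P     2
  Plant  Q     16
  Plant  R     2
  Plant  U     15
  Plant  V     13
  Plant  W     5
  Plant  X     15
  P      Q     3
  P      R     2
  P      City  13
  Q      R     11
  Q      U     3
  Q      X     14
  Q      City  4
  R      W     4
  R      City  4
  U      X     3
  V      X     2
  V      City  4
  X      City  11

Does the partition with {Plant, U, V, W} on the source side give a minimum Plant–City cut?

No — its capacity is 44, but the minimum cut has capacity 25.

Given cut capacity: 2 + 16 + 2 + 15 + 3 + 2 + 4 = 44.
Augment Plant→P→City: bottleneck 2, flow now 2.
Augment Plant→Q→City: bottleneck 4, flow now 6.
Augment Plant→R→City: bottleneck 2, flow now 8.
Augment Plant→V→City: bottleneck 4, flow now 12.
Augment Plant→X→City: bottleneck 11, flow now 23.
Augment Plant→Q→R→City: bottleneck 2, flow now 25.
No augmenting path remains; maximum flow = 25.
In the residual graph, reachable from Plant: {Plant, Q, R, U, V, W, X}.
Min-cut edges: Plant→P (2), Q→City (4), R→City (4), V→City (4), X→City (11); capacity 2 + 4 + 4 + 4 + 11 = 25.
Cut capacity 44 exceeds the max flow 25, so it is not minimum.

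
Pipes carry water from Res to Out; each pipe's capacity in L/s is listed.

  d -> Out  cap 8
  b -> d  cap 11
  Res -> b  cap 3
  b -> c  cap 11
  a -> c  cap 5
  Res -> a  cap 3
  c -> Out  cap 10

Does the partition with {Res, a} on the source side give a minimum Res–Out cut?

Given cut capacity: 3 + 5 = 8.
Augment Res→a→c→Out: bottleneck 3, flow now 3.
Augment Res→b→c→Out: bottleneck 3, flow now 6.
No augmenting path remains; maximum flow = 6.
In the residual graph, reachable from Res: {Res}.
Min-cut edges: Res→a (3), Res→b (3); capacity 3 + 3 = 6.
Cut capacity 8 exceeds the max flow 6, so it is not minimum.

No — its capacity is 8, but the minimum cut has capacity 6.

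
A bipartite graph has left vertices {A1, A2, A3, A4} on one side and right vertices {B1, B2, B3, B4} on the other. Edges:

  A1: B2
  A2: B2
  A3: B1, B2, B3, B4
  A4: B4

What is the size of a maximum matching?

3

Unit-capacity flow: source→left, listed edges, right→sink; max matching = max flow.
Augmenting path A1→B2 (+1); matched 1.
Augmenting path A3→B1 (+1); matched 2.
Augmenting path A4→B4 (+1); matched 3.
No augmenting path remains; maximum matching = 3.
König certificate: {A3, A4, B2} is a vertex cover of size 3 (every listed pair touches it), so no matching can be larger.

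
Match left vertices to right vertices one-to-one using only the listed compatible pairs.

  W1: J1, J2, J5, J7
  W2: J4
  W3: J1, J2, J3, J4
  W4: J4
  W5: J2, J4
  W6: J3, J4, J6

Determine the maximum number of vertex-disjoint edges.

5

Unit-capacity flow: source→left, listed edges, right→sink; max matching = max flow.
Augmenting path W1→J1 (+1); matched 1.
Augmenting path W2→J4 (+1); matched 2.
Augmenting path W3→J2 (+1); matched 3.
Augmenting path W6→J3 (+1); matched 4.
Augmenting path W5→J2→W3→J1→W1→J5 (+1); matched 5.
No augmenting path remains; maximum matching = 5.
König certificate: {W1, W3, W5, W6, J4} is a vertex cover of size 5 (every listed pair touches it), so no matching can be larger.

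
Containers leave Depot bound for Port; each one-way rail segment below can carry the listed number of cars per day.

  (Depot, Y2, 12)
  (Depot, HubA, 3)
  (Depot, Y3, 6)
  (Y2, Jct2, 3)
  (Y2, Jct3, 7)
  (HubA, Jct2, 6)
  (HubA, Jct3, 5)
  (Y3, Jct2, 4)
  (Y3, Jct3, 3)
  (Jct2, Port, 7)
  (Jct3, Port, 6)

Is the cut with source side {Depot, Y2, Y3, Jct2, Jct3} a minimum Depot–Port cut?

Given cut capacity: 3 + 7 + 6 = 16.
Augment Depot→Y2→Jct2→Port: bottleneck 3, flow now 3.
Augment Depot→Y2→Jct3→Port: bottleneck 6, flow now 9.
Augment Depot→HubA→Jct2→Port: bottleneck 3, flow now 12.
Augment Depot→Y3→Jct2→Port: bottleneck 1, flow now 13.
No augmenting path remains; maximum flow = 13.
In the residual graph, reachable from Depot: {Depot, Y2, HubA, Y3, Jct2, Jct3}.
Min-cut edges: Jct2→Port (7), Jct3→Port (6); capacity 7 + 6 = 13.
Cut capacity 16 exceeds the max flow 13, so it is not minimum.

No — its capacity is 16, but the minimum cut has capacity 13.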